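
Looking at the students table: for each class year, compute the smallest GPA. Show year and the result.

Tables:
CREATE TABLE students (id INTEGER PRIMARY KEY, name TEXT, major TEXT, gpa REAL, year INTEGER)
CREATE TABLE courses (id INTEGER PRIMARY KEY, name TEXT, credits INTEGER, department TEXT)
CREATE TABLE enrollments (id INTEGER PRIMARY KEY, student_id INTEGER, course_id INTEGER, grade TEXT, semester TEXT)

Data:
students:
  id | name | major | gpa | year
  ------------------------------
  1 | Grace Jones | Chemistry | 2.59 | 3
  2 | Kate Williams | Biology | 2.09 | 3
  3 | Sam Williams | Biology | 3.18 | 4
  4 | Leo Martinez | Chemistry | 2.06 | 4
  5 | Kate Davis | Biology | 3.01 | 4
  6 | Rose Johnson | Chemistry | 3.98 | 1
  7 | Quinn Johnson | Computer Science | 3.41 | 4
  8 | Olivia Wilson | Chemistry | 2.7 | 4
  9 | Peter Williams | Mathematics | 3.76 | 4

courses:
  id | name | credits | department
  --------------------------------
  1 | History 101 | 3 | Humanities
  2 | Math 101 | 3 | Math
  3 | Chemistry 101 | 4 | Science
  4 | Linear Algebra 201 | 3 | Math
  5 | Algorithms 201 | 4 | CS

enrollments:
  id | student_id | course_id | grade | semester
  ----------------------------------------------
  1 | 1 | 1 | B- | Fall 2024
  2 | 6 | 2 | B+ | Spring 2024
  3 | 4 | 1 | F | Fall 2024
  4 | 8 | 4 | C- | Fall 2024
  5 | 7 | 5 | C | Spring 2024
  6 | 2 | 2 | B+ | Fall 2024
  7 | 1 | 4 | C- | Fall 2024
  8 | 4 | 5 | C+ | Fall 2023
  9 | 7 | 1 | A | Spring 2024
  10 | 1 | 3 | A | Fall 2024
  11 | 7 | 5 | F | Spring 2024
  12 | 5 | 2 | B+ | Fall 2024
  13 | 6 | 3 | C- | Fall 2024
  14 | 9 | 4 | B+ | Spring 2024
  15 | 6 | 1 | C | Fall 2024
SELECT year, MIN(gpa) AS min_gpa FROM students GROUP BY year

Execution result:
year | min_gpa
1 | 3.98
3 | 2.09
4 | 2.06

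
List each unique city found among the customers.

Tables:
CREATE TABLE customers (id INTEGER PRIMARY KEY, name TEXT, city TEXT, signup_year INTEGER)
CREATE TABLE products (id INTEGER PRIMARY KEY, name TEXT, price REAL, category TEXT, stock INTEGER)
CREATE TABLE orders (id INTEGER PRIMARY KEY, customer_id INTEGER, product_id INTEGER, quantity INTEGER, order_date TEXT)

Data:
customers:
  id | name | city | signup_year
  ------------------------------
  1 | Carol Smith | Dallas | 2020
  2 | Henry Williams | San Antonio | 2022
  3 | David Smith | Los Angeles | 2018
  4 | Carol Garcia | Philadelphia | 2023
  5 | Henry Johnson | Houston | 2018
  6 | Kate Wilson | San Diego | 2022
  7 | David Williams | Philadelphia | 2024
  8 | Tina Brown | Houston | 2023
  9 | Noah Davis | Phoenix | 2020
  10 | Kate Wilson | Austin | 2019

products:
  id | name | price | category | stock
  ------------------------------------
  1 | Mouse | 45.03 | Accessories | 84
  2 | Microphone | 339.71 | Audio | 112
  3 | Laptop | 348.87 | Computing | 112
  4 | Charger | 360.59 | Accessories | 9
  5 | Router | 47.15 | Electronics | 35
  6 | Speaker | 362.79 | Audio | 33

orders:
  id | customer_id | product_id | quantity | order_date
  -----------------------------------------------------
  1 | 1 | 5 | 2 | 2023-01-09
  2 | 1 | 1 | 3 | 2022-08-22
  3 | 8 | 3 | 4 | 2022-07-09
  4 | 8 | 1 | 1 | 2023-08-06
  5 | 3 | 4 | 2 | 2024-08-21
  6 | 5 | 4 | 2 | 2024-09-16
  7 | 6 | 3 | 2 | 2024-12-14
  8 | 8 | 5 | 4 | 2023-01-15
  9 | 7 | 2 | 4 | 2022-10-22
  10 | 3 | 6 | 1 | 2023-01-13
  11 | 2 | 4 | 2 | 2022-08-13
SELECT DISTINCT city FROM customers

Execution result:
city
Dallas
San Antonio
Los Angeles
Philadelphia
Houston
San Diego
Phoenix
Austin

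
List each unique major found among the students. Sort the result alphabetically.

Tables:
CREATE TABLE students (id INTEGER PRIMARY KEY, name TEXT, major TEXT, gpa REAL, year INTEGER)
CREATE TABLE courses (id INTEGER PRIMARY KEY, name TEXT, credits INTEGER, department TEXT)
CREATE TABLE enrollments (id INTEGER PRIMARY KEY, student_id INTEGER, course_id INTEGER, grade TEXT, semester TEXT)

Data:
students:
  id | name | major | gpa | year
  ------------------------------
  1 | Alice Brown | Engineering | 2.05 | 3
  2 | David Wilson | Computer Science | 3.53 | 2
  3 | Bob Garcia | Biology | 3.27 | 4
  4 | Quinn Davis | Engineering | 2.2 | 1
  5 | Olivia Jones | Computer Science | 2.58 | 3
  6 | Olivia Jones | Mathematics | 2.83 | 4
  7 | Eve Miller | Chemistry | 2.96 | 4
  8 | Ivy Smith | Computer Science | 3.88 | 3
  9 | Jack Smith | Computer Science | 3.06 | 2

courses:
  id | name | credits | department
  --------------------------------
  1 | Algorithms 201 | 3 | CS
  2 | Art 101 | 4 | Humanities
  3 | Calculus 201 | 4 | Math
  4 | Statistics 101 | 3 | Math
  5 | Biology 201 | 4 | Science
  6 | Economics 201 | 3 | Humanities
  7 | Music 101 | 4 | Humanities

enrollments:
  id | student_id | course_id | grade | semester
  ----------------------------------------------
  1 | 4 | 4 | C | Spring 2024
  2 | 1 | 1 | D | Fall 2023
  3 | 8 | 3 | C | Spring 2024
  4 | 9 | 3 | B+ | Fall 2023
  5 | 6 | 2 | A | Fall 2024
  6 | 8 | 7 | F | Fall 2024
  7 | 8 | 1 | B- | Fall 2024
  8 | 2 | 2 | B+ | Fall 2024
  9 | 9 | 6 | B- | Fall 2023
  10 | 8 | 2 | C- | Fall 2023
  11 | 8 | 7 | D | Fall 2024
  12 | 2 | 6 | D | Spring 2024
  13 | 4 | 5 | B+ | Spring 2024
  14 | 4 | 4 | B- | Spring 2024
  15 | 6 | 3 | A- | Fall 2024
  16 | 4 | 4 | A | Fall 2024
SELECT DISTINCT major FROM students ORDER BY major

Execution result:
major
Biology
Chemistry
Computer Science
Engineering
Mathematics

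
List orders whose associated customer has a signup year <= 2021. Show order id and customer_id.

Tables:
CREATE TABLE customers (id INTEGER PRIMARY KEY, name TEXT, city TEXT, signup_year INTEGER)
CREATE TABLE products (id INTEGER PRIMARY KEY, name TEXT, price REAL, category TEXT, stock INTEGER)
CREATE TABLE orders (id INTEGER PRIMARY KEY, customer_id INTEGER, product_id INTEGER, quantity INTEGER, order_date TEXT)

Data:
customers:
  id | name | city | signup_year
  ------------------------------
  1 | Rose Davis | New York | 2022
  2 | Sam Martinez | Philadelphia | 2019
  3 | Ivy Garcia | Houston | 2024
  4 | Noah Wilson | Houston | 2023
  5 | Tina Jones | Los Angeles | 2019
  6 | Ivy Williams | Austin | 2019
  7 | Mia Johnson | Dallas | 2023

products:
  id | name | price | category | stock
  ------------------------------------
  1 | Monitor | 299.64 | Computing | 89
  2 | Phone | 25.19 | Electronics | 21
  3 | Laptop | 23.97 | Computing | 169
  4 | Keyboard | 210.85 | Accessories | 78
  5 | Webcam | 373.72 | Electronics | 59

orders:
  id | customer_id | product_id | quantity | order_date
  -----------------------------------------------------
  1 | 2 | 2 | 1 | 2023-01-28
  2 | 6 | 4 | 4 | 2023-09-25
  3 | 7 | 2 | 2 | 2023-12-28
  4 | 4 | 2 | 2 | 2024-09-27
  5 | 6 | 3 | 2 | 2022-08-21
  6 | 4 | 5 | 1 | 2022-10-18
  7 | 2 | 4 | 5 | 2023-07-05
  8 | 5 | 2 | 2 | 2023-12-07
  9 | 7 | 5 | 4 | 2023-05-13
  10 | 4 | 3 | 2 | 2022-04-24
SELECT id, customer_id FROM orders WHERE customer_id IN (SELECT id FROM customers WHERE signup_year <= 2021)

Execution result:
id | customer_id
1 | 2
2 | 6
5 | 6
7 | 2
8 | 5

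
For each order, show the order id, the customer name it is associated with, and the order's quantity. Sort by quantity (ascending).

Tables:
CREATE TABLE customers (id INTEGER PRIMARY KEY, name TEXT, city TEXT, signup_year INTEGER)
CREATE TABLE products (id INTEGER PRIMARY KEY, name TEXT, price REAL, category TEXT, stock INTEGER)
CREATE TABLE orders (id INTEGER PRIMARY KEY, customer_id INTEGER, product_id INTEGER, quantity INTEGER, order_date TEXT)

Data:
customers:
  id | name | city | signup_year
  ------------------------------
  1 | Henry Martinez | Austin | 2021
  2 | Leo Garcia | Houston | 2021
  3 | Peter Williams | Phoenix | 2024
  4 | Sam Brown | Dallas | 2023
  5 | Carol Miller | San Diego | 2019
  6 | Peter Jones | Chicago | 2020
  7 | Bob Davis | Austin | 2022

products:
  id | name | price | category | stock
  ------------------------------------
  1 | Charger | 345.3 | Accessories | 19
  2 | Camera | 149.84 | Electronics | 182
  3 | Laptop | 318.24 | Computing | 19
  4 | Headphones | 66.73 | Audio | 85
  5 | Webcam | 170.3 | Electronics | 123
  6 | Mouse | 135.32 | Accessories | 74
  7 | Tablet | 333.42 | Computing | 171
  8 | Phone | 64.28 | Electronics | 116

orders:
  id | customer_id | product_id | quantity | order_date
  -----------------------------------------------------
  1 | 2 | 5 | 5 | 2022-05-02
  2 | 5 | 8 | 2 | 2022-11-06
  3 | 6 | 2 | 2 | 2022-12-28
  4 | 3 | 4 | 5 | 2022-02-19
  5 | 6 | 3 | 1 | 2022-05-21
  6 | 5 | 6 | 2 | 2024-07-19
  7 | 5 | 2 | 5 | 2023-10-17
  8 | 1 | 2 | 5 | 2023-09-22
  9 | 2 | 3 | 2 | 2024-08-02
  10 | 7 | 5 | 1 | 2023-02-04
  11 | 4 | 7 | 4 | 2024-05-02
SELECT c.id, p.name AS customer, c.quantity FROM orders c JOIN customers p ON c.customer_id = p.id ORDER BY c.quantity ASC

Execution result:
id | customer | quantity
5 | Peter Jones | 1
10 | Bob Davis | 1
2 | Carol Miller | 2
3 | Peter Jones | 2
6 | Carol Miller | 2
9 | Leo Garcia | 2
11 | Sam Brown | 4
1 | Leo Garcia | 5
4 | Peter Williams | 5
7 | Carol Miller | 5
8 | Henry Martinez | 5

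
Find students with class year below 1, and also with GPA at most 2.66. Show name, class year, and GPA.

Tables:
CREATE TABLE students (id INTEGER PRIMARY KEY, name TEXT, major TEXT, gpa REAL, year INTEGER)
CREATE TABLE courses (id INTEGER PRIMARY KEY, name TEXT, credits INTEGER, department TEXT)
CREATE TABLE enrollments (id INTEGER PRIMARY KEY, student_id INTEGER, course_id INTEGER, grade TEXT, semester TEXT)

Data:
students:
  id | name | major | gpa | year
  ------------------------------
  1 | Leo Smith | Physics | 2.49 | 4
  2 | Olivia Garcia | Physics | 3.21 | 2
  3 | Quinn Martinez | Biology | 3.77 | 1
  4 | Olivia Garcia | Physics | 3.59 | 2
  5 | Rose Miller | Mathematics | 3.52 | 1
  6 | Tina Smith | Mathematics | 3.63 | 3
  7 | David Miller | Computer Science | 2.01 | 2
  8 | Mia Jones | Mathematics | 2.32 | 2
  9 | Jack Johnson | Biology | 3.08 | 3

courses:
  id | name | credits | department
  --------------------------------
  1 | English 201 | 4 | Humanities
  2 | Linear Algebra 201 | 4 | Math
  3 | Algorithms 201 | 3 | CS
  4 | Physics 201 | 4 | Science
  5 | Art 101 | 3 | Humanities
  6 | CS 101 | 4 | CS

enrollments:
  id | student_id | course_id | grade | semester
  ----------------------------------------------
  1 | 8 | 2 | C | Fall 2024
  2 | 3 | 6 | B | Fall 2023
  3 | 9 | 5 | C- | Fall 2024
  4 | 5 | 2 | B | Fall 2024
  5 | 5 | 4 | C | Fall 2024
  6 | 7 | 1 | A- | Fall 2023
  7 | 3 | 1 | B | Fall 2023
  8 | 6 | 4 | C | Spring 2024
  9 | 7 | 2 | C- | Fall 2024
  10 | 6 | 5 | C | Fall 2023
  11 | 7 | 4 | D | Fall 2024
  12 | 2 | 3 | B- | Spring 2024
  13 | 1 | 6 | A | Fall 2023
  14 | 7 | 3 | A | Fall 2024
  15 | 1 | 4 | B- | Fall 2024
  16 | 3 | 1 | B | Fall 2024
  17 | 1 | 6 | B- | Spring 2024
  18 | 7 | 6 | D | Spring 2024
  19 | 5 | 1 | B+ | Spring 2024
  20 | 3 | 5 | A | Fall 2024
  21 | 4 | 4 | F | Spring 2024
SELECT name, year, gpa FROM students WHERE year < 1 AND gpa <= 2.66

Execution result:
(no rows)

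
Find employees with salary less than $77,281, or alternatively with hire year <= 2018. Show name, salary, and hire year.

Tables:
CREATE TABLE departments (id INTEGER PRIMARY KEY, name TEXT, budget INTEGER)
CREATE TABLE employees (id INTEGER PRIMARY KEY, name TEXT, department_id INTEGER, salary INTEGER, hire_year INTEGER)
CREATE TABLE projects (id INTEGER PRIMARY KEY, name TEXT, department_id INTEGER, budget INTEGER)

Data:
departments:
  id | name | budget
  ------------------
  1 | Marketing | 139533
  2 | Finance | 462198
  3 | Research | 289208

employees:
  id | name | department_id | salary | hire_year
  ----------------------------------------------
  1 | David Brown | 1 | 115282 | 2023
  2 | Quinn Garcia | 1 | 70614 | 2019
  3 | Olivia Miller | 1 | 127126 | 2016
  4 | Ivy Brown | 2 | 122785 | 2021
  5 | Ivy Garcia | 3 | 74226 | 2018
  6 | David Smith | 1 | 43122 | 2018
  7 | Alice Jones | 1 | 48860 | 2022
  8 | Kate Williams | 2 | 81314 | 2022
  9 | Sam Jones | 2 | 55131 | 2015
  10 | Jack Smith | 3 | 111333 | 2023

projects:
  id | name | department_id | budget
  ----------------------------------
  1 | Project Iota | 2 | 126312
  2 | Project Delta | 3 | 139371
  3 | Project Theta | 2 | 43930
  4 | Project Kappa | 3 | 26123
SELECT name, salary, hire_year FROM employees WHERE salary < 77281 OR hire_year <= 2018

Execution result:
name | salary | hire_year
Quinn Garcia | 70614 | 2019
Olivia Miller | 127126 | 2016
Ivy Garcia | 74226 | 2018
David Smith | 43122 | 2018
Alice Jones | 48860 | 2022
Sam Jones | 55131 | 2015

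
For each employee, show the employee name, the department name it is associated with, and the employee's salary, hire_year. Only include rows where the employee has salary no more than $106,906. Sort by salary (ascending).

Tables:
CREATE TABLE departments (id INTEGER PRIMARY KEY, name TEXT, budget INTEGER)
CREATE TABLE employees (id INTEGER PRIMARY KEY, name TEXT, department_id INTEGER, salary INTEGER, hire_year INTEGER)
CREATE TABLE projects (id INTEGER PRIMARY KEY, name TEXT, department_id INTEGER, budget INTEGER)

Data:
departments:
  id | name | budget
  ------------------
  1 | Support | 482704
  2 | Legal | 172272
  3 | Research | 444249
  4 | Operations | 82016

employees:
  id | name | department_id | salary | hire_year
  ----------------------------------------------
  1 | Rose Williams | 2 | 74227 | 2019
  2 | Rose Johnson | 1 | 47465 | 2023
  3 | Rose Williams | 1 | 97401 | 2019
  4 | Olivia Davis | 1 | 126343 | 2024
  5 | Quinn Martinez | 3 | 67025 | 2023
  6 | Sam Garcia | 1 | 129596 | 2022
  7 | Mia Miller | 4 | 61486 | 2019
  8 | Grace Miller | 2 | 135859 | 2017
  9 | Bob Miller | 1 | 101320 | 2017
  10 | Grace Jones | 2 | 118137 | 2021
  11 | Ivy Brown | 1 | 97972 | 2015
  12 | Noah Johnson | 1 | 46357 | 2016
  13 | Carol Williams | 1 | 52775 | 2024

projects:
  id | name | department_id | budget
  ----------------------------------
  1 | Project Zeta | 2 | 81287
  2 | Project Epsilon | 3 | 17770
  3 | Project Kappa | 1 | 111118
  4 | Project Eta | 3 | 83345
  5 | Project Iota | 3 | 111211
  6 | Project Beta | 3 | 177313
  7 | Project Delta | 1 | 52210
SELECT c.name, p.name AS department, c.salary, c.hire_year FROM employees c JOIN departments p ON c.department_id = p.id WHERE c.salary <= 106906 ORDER BY c.salary ASC

Execution result:
name | department | salary | hire_year
Noah Johnson | Support | 46357 | 2016
Rose Johnson | Support | 47465 | 2023
Carol Williams | Support | 52775 | 2024
Mia Miller | Operations | 61486 | 2019
Quinn Martinez | Research | 67025 | 2023
Rose Williams | Legal | 74227 | 2019
Rose Williams | Support | 97401 | 2019
Ivy Brown | Support | 97972 | 2015
Bob Miller | Support | 101320 | 2017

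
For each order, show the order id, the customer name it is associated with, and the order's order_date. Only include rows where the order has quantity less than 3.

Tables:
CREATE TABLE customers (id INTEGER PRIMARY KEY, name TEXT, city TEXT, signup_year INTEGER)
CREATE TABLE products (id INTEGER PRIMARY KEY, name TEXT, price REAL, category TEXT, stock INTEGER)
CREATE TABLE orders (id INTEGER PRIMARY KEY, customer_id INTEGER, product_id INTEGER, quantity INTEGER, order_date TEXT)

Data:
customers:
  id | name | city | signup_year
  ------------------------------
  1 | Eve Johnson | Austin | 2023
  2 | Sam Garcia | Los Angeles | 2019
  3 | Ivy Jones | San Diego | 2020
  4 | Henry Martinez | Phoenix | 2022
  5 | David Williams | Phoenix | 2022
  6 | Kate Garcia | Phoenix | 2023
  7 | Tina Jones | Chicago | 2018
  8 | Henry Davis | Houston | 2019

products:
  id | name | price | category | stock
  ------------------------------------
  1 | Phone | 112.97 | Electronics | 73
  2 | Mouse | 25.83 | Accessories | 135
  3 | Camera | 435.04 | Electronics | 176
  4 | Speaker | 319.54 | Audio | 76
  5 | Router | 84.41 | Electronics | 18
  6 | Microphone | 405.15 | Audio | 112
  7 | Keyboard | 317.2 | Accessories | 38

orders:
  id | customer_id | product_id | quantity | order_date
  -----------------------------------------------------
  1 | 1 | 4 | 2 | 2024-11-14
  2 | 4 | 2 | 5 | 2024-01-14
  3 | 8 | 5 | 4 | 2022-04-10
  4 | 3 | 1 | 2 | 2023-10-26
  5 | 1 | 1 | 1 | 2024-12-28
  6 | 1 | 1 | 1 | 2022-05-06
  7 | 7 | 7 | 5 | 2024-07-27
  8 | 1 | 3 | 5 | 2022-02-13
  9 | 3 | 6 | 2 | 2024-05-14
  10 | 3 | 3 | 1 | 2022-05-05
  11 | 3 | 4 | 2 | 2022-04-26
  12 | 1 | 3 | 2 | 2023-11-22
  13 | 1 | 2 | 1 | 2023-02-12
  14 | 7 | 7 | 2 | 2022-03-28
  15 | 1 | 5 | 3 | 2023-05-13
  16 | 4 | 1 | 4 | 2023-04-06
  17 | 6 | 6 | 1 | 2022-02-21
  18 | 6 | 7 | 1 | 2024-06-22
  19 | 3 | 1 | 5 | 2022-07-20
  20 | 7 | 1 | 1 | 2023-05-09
SELECT c.id, p.name AS customer, c.order_date FROM orders c JOIN customers p ON c.customer_id = p.id WHERE c.quantity < 3

Execution result:
id | customer | order_date
1 | Eve Johnson | 2024-11-14
4 | Ivy Jones | 2023-10-26
5 | Eve Johnson | 2024-12-28
6 | Eve Johnson | 2022-05-06
9 | Ivy Jones | 2024-05-14
10 | Ivy Jones | 2022-05-05
11 | Ivy Jones | 2022-04-26
12 | Eve Johnson | 2023-11-22
13 | Eve Johnson | 2023-02-12
14 | Tina Jones | 2022-03-28
17 | Kate Garcia | 2022-02-21
18 | Kate Garcia | 2024-06-22
20 | Tina Jones | 2023-05-09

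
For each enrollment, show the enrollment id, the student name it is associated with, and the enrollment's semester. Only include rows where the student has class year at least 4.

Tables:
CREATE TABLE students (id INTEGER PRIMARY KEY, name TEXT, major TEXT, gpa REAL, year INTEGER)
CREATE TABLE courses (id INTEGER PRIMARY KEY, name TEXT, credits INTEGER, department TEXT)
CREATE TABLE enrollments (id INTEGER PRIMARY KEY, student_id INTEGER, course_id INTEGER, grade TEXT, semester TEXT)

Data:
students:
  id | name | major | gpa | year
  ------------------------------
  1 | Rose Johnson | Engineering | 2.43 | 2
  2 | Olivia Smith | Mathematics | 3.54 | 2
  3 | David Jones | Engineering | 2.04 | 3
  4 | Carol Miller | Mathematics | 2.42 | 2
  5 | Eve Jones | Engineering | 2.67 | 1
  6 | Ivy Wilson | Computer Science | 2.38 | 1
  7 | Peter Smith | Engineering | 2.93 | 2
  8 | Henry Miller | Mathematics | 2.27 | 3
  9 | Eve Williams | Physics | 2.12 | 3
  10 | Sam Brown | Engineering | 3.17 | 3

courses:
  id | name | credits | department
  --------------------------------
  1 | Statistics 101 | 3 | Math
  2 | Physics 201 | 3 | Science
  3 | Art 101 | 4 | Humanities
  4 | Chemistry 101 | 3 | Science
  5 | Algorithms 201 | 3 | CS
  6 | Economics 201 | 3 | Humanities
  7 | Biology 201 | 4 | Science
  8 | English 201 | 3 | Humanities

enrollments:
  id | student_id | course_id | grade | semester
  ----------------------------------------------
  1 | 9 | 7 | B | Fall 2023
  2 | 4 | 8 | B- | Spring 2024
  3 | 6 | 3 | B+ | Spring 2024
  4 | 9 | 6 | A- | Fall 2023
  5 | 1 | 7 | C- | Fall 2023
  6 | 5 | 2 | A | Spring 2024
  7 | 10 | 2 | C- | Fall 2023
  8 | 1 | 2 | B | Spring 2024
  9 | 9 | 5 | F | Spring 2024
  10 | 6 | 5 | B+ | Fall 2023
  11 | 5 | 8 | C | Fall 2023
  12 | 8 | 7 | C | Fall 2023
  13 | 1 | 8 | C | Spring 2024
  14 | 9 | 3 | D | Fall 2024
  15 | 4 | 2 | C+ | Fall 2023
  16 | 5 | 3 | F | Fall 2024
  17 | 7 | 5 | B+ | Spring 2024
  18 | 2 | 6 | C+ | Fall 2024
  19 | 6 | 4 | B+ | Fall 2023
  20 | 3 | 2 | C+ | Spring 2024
SELECT c.id, p.name AS student, c.semester FROM enrollments c JOIN students p ON c.student_id = p.id WHERE p.year >= 4

Execution result:
(no rows)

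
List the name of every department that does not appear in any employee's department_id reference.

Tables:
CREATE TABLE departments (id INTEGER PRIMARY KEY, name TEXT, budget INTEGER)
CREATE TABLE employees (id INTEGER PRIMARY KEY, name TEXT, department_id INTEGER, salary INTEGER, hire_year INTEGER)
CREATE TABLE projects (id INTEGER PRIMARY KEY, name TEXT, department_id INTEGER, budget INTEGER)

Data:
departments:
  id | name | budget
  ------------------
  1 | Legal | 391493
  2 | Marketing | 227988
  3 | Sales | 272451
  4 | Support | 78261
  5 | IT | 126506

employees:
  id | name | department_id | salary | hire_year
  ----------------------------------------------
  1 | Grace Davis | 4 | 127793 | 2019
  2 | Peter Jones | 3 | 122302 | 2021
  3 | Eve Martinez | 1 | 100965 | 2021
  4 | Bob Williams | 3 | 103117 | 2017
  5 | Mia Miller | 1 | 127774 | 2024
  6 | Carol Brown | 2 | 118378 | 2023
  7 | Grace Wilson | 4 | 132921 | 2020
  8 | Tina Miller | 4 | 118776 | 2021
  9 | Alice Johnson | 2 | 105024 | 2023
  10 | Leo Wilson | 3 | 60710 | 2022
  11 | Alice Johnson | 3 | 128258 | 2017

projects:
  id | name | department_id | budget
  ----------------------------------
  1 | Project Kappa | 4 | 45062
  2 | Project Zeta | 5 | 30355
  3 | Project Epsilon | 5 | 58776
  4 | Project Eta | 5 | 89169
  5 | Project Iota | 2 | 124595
SELECT p.name FROM departments p LEFT JOIN employees c ON c.department_id = p.id WHERE c.id IS NULL

Execution result:
IT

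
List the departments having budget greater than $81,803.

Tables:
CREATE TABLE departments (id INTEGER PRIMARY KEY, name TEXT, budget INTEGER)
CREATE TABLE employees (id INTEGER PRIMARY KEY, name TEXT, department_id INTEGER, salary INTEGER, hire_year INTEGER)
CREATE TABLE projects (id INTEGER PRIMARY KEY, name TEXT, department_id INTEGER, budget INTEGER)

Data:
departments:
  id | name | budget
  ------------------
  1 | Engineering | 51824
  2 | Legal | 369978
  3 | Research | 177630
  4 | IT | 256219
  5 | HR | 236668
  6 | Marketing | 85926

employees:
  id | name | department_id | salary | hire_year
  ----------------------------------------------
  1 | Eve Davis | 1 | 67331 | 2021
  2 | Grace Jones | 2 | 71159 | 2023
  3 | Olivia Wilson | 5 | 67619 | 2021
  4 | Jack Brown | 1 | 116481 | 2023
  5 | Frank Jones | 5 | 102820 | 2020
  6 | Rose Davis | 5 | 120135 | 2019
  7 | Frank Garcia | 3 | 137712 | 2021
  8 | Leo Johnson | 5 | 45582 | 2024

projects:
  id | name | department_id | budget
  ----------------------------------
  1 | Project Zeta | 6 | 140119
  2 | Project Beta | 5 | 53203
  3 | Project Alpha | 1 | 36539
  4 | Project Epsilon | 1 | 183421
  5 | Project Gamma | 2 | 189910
SELECT name, budget FROM departments WHERE budget > 81803

Execution result:
name | budget
Legal | 369978
Research | 177630
IT | 256219
HR | 236668
Marketing | 85926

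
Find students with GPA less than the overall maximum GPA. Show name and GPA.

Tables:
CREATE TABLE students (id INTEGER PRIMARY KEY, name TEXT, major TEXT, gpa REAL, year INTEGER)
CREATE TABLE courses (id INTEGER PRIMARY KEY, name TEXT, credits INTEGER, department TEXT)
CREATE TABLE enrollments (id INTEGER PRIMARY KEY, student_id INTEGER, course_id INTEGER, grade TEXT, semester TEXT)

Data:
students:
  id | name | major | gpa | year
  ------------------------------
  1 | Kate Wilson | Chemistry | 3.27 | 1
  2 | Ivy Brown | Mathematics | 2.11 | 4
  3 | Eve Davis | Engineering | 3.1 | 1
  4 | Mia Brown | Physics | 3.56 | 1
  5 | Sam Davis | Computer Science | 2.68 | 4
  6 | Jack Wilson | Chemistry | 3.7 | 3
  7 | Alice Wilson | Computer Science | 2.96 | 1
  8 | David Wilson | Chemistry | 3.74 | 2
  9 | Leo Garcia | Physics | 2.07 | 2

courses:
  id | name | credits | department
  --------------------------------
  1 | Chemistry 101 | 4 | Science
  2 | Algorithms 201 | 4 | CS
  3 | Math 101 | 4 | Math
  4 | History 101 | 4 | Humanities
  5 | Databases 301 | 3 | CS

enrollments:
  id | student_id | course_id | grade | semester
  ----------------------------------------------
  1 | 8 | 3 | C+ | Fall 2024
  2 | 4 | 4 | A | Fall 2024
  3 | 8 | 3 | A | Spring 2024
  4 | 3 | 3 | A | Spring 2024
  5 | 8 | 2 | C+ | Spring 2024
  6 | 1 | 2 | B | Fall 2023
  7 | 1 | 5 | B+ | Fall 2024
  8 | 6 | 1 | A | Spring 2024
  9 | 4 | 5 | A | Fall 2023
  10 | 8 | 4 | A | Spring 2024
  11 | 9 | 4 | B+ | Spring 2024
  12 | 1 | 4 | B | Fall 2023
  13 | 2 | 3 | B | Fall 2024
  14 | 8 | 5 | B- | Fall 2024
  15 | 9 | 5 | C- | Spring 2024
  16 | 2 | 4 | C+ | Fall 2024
SELECT name, gpa FROM students WHERE gpa < (SELECT MAX(gpa) FROM students)

Execution result:
name | gpa
Kate Wilson | 3.27
Ivy Brown | 2.11
Eve Davis | 3.10
Mia Brown | 3.56
Sam Davis | 2.68
Jack Wilson | 3.70
Alice Wilson | 2.96
Leo Garcia | 2.07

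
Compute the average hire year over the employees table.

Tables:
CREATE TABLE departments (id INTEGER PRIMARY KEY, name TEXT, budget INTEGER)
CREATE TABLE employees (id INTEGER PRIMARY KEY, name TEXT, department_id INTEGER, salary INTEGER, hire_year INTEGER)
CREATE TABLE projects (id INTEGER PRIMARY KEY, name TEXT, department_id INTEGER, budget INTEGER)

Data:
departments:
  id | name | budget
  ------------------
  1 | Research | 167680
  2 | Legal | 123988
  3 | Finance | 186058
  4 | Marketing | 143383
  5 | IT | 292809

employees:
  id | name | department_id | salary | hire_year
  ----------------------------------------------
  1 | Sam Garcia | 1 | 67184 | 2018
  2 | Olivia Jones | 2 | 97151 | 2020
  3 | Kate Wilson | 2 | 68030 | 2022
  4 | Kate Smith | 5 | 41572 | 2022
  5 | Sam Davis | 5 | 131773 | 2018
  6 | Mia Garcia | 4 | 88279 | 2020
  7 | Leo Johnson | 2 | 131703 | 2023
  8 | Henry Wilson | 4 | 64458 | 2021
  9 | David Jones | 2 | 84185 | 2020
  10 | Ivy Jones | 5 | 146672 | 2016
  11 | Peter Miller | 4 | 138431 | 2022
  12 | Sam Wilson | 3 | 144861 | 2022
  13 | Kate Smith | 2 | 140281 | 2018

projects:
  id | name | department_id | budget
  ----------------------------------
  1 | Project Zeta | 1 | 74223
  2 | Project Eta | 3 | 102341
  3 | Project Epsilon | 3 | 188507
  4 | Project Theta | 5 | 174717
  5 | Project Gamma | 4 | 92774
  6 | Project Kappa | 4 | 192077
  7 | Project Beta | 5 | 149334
SELECT AVG(hire_year) FROM employees

Execution result:
2020.15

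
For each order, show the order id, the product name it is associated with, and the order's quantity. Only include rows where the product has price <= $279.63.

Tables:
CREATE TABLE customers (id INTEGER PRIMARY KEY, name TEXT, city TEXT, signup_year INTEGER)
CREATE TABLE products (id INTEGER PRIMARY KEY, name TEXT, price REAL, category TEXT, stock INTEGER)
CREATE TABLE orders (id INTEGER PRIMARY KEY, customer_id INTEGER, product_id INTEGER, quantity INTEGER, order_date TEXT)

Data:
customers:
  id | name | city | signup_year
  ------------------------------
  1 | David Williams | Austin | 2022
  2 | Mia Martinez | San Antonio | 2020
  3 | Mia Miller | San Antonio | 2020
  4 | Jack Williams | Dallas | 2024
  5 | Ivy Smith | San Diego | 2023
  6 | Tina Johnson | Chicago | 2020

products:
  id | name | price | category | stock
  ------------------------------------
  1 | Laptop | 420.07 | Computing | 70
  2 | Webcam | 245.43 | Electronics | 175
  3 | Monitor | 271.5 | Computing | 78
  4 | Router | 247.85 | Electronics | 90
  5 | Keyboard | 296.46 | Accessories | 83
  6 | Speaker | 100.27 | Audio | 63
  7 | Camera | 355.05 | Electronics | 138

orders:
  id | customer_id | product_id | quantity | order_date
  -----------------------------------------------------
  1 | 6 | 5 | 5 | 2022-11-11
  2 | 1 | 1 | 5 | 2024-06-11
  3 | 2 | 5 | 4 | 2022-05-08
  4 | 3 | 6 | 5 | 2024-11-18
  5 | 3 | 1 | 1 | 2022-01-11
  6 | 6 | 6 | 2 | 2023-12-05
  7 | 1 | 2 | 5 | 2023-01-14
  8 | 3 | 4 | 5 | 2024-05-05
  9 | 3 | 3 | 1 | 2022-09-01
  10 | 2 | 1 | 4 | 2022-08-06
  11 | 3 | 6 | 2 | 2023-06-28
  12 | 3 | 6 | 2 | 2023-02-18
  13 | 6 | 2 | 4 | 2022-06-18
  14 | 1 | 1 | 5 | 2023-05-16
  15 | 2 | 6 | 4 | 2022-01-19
SELECT c.id, p.name AS product, c.quantity FROM orders c JOIN products p ON c.product_id = p.id WHERE p.price <= 279.63

Execution result:
id | product | quantity
4 | Speaker | 5
6 | Speaker | 2
7 | Webcam | 5
8 | Router | 5
9 | Monitor | 1
11 | Speaker | 2
12 | Speaker | 2
13 | Webcam | 4
15 | Speaker | 4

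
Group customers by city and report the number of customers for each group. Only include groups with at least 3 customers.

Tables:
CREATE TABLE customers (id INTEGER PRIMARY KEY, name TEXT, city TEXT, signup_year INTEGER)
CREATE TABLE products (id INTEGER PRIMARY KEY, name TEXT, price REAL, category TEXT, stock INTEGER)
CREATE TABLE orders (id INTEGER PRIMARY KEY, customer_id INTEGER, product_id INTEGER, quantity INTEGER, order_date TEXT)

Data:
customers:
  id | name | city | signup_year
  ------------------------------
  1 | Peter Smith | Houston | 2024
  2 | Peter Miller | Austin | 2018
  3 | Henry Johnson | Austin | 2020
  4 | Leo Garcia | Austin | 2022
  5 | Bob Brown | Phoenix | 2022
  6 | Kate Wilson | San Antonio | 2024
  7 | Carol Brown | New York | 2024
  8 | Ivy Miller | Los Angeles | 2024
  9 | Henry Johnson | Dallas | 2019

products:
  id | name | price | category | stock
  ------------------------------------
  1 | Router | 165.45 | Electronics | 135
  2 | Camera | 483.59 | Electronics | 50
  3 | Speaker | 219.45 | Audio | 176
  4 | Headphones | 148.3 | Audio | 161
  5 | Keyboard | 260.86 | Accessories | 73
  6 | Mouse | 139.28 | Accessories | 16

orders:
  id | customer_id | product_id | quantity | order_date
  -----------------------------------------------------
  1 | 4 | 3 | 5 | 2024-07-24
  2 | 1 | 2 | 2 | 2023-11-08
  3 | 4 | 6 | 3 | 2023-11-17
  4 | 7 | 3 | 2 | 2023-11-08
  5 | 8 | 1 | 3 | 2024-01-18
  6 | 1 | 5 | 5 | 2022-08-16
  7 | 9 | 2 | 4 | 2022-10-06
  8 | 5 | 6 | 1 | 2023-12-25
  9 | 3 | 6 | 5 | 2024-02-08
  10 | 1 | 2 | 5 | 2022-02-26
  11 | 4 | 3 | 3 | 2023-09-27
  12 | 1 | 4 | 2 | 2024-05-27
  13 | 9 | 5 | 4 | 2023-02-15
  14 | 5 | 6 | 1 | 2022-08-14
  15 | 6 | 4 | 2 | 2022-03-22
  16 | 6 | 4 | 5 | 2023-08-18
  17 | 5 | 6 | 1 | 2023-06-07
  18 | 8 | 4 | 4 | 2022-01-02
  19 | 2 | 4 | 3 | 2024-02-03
SELECT city, COUNT(*) AS n FROM customers GROUP BY city HAVING COUNT(*) >= 3

Execution result:
city | n
Austin | 3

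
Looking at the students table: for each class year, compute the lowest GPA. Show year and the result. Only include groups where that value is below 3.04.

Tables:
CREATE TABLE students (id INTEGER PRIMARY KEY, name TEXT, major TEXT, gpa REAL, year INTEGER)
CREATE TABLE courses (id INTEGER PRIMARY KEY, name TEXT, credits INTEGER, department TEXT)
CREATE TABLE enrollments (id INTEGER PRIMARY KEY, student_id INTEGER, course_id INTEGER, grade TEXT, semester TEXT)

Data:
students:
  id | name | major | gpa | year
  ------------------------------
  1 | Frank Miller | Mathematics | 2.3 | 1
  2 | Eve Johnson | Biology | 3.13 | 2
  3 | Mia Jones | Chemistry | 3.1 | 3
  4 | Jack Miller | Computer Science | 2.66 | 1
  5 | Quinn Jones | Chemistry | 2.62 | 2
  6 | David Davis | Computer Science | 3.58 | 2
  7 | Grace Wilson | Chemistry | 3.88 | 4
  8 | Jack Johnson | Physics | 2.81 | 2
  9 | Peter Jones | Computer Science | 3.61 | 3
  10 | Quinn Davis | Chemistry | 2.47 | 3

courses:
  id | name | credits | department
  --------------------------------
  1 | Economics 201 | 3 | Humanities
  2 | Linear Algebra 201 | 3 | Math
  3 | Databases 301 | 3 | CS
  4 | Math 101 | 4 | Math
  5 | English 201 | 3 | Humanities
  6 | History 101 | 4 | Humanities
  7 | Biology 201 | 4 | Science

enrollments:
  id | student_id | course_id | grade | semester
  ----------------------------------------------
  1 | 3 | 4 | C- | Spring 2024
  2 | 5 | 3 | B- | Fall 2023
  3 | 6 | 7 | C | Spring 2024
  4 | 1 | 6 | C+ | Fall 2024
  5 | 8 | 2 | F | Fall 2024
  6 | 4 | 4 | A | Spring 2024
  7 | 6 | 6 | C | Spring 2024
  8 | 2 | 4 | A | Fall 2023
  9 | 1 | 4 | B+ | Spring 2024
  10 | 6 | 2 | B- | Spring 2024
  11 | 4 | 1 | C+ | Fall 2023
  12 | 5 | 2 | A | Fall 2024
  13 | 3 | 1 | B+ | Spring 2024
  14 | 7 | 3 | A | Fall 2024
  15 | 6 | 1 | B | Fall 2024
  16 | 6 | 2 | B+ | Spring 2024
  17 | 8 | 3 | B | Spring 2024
SELECT year, MIN(gpa) AS min_gpa FROM students GROUP BY year HAVING MIN(gpa) < 3.04

Execution result:
year | min_gpa
1 | 2.30
2 | 2.62
3 | 2.47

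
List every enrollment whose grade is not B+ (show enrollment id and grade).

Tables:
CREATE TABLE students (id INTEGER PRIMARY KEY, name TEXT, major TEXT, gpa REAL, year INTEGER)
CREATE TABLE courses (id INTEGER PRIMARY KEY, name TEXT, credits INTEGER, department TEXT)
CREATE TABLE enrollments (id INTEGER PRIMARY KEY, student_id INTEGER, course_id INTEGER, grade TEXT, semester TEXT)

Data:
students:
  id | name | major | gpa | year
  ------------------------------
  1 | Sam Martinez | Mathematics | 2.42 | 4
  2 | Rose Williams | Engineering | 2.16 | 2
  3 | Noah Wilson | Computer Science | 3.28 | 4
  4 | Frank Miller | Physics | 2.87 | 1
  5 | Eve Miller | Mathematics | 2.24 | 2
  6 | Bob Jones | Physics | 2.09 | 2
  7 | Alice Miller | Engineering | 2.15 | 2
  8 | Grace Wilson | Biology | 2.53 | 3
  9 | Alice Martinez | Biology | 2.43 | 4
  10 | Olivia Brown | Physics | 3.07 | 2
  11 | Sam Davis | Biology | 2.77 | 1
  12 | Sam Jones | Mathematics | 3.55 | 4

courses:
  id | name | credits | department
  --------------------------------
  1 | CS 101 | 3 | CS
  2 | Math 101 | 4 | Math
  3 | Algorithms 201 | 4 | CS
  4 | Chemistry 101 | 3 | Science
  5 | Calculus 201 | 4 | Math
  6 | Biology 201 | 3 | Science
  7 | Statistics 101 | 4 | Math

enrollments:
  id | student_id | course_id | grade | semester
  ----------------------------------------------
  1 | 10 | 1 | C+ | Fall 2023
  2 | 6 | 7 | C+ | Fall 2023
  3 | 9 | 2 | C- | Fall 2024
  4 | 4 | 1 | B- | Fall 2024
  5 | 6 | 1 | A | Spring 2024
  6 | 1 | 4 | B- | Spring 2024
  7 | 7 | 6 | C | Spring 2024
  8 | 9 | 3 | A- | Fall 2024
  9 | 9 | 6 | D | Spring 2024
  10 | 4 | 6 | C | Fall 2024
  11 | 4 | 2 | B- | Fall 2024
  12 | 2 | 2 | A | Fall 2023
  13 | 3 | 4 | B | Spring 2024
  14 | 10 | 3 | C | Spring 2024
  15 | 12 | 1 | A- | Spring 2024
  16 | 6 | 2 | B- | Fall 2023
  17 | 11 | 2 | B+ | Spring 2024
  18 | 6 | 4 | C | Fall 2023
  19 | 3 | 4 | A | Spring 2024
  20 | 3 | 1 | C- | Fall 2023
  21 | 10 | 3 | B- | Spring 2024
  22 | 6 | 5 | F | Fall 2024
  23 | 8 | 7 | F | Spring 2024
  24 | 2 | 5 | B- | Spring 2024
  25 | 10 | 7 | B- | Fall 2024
SELECT id, grade FROM enrollments WHERE grade <> 'B+'

Execution result:
id | grade
1 | C+
2 | C+
3 | C-
4 | B-
5 | A
6 | B-
7 | C
8 | A-
9 | D
10 | C
11 | B-
12 | A
13 | B
14 | C
15 | A-
16 | B-
18 | C
19 | A
20 | C-
21 | B-
22 | F
23 | F
24 | B-
25 | B-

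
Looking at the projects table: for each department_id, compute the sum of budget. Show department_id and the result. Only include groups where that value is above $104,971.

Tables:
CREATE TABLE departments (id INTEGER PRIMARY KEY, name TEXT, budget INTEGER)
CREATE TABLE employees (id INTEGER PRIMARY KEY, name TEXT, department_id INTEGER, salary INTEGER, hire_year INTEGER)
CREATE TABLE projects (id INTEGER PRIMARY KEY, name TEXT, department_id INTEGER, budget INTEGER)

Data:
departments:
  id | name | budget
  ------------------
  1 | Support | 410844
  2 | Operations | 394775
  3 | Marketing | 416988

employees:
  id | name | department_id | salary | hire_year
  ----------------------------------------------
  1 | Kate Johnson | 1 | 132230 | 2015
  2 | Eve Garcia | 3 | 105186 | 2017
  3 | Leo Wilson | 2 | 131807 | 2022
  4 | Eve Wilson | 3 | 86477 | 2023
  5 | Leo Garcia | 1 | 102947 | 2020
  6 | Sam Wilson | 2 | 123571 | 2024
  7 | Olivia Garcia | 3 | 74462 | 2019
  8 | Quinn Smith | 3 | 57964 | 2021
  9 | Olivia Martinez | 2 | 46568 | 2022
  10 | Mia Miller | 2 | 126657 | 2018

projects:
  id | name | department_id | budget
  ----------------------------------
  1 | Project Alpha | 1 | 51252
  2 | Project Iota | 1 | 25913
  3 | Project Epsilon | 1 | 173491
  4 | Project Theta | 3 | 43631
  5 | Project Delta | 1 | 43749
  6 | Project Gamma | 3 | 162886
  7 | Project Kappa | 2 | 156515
SELECT department_id, SUM(budget) AS sum_budget FROM projects GROUP BY department_id HAVING SUM(budget) > 104971

Execution result:
department_id | sum_budget
1 | 294405
2 | 156515
3 | 206517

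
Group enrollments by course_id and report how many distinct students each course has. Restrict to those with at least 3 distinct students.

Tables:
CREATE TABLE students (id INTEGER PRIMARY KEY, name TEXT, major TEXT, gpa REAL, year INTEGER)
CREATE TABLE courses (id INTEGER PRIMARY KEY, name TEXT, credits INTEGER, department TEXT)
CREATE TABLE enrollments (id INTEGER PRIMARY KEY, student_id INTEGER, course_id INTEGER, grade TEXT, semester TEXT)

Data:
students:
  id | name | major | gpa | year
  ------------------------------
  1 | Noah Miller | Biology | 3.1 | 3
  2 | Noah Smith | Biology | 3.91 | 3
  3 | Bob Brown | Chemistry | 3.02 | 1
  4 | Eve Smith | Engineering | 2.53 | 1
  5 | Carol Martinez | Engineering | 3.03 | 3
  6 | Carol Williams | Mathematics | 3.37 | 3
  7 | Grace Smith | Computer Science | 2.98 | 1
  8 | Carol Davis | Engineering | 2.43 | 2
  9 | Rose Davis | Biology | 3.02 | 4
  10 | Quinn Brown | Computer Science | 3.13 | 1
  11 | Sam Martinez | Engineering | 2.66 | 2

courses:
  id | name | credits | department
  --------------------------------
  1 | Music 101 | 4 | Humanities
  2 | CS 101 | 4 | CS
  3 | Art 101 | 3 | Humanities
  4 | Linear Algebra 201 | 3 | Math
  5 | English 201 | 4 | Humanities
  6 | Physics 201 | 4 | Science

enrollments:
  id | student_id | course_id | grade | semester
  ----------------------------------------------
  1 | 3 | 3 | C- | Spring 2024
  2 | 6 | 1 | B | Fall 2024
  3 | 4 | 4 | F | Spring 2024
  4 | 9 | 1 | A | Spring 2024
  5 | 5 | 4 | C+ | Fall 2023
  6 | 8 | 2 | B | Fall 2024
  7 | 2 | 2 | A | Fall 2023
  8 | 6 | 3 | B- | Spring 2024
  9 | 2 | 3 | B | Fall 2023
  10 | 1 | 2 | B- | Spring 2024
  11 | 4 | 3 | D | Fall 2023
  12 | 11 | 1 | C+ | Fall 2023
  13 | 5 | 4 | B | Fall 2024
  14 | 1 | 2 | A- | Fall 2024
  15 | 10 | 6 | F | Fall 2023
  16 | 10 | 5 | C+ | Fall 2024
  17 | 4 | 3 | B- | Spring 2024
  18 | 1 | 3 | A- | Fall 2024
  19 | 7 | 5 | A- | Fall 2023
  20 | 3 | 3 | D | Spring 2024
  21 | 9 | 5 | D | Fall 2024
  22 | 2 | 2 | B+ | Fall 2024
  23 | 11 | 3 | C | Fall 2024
SELECT course_id, COUNT(DISTINCT student_id) AS distinct_student_count FROM enrollments GROUP BY course_id HAVING COUNT(DISTINCT student_id) >= 3

Execution result:
course_id | distinct_student_count
1 | 3
2 | 3
3 | 6
5 | 3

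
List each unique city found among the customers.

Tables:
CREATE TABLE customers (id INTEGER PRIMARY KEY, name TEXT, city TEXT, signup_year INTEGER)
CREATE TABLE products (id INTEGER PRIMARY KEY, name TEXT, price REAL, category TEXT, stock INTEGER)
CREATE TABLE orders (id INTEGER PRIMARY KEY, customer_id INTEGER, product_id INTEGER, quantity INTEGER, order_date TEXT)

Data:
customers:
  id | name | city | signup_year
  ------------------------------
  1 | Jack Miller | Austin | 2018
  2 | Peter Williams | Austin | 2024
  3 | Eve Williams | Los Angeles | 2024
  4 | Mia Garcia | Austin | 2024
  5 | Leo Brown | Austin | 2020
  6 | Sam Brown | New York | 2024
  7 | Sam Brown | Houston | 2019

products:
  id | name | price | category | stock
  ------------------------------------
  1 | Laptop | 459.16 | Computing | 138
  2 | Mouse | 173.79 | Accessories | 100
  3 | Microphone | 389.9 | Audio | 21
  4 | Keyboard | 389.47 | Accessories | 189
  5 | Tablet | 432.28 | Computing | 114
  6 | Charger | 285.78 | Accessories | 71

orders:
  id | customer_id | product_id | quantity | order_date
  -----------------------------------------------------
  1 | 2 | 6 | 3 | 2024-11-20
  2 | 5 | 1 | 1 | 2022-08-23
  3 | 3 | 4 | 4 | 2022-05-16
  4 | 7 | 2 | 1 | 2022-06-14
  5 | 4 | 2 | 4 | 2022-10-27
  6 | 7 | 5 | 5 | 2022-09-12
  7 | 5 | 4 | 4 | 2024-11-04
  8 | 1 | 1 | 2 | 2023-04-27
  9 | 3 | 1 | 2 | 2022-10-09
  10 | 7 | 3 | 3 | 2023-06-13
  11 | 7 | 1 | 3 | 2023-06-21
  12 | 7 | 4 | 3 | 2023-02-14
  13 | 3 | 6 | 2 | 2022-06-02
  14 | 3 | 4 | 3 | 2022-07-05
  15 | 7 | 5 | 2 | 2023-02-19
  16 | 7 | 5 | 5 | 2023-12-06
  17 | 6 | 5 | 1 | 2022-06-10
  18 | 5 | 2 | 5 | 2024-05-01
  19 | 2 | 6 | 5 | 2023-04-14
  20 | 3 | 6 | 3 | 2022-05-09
SELECT DISTINCT city FROM customers

Execution result:
city
Austin
Los Angeles
New York
Houston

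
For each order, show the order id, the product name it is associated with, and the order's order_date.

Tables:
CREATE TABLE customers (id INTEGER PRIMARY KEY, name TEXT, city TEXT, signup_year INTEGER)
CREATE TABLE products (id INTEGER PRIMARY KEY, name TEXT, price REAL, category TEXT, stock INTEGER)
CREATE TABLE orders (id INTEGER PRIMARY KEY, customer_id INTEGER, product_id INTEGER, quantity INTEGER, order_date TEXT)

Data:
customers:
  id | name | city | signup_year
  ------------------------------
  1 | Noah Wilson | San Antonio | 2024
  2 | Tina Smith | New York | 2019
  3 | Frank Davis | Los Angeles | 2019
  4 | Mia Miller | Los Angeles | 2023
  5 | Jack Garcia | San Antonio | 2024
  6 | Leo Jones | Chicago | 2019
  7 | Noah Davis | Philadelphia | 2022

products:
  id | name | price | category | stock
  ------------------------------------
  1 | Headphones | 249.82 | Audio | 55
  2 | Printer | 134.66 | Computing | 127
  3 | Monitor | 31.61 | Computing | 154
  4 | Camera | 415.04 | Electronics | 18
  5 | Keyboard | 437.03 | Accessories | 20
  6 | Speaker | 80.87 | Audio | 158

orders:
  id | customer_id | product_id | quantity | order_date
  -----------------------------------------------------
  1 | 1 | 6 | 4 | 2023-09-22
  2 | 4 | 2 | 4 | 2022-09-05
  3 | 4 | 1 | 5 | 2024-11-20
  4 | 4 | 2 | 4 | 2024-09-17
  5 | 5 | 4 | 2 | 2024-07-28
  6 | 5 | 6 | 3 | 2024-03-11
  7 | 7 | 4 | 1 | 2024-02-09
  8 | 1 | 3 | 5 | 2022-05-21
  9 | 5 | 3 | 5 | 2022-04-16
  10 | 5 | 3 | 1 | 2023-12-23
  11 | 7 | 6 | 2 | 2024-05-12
SELECT c.id, p.name AS product, c.order_date FROM orders c JOIN products p ON c.product_id = p.id

Execution result:
id | product | order_date
1 | Speaker | 2023-09-22
2 | Printer | 2022-09-05
3 | Headphones | 2024-11-20
4 | Printer | 2024-09-17
5 | Camera | 2024-07-28
6 | Speaker | 2024-03-11
7 | Camera | 2024-02-09
8 | Monitor | 2022-05-21
9 | Monitor | 2022-04-16
10 | Monitor | 2023-12-23
11 | Speaker | 2024-05-12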